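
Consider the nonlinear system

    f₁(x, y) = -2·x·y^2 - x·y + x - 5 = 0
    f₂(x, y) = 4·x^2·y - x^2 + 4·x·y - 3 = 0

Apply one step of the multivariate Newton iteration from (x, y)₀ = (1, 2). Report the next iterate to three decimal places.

(1.032, 0.413)

At (1, 2): F = (-14.000, 12.000).
Jacobian J = [[-2·y^2 - y + 1, -4·x·y - x], [8·x·y - 2·x + 4·y, 4·x^2 + 4·x]].
At the point, J = [[-9.000, -9.000], [22.000, 8.000]] (det J = 126.000).
Solving J·Δ = −F gives Δ = (0.032, -1.587).
Then the next iterate is (x, y)₁ = (1.032, 0.413).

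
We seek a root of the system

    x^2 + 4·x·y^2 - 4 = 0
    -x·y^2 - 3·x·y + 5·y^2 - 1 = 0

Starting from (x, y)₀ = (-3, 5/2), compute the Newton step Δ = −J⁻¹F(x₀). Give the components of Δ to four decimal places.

(-8.1132, -3.7358)

At (-3, 5/2): F = (-70.0000, 71.5000).
Jacobian J = [[2·x + 4·y^2, 8·x·y], [-y^2 - 3·y, -2·x·y - 3·x + 10·y]].
At the point, J = [[19.0000, -60.0000], [-13.7500, 49.0000]] (det J = 106.0000).
Solving J·Δ = −F gives Δ = (-8.1132, -3.7358).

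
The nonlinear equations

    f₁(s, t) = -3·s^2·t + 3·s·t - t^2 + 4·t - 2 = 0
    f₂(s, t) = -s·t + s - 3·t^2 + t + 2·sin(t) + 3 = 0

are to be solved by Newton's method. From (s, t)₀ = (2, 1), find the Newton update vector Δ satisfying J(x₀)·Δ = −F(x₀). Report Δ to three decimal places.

(-0.757, 0.453)

At (2, 1): F = (-5.000, 2.68294).
Jacobian J = [[-6·s·t + 3·t, -3·s^2 + 3·s - 2·t + 4], [-t + 1, -s - 6·t + 2·cos(t) + 1]].
At the point, J = [[-9.000, -4.000], [0.000, -5.91940]] (det J = 53.27456).
Solving J·Δ = −F gives Δ = (-0.757, 0.453).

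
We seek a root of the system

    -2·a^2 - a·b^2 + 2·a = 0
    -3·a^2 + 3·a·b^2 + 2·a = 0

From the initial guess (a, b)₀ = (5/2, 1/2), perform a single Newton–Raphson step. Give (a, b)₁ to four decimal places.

At (5/2, 1/2): F = (-8.1250, -11.8750).
Jacobian J = [[-4·a - b^2 + 2, -2·a·b], [-6·a + 3·b^2 + 2, 6·a·b]].
At the point, J = [[-8.2500, -2.5000], [-12.2500, 7.5000]] (det J = -92.5000).
Solving J·Δ = −F gives Δ = (-0.9797, -0.0169).
Then the next iterate is (a, b)₁ = (1.5203, 0.4831).

(1.5203, 0.4831)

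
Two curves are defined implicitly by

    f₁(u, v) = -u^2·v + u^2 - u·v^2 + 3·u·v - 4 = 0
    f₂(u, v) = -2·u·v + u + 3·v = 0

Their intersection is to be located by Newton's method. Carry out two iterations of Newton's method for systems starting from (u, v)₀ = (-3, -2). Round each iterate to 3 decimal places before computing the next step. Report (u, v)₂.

(-5.827, 0.227)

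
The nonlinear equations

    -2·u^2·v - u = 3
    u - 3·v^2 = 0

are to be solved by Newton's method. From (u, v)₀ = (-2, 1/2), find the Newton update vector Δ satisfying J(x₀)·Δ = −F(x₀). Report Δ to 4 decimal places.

At (-2, 1/2): F = (-5.0000, -2.7500).
Jacobian J = [[-4·u·v - 1, -2·u^2], [1, -6·v]].
At the point, J = [[3.0000, -8.0000], [1.0000, -3.0000]] (det J = -1.0000).
Solving J·Δ = −F gives Δ = (-7.0000, -3.2500).

(-7.0000, -3.2500)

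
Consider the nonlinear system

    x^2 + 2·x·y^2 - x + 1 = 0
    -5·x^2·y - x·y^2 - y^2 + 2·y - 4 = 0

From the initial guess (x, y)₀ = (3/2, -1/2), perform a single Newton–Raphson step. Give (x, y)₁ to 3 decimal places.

At (3/2, -1/2): F = (2.500, 0.000).
Jacobian J = [[2·x + 2·y^2 - 1, 4·x·y], [-10·x·y - y^2, -5·x^2 - 2·x·y - 2·y + 2]].
At the point, J = [[2.500, -3.000], [7.250, -6.750]] (det J = 4.875).
Solving J·Δ = −F gives Δ = (3.462, 3.718).
Then the next iterate is (x, y)₁ = (4.962, 3.218).

(4.962, 3.218)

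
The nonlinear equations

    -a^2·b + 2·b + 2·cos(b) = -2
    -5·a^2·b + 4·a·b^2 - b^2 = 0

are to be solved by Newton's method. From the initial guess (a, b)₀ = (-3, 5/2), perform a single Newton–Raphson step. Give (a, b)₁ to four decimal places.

(-2.6470, 1.0595)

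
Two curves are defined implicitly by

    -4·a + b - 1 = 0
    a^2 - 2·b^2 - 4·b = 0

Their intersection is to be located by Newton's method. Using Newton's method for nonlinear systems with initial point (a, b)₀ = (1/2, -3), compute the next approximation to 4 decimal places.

At (1/2, -3): F = (-6.0000, -5.7500).
Jacobian J = [[-4, 1], [2·a, -4·b - 4]].
At the point, J = [[-4.0000, 1.0000], [1.0000, 8.0000]] (det J = -33.0000).
Solving J·Δ = −F gives Δ = (-1.2803, 0.8788).
Then the next iterate is (a, b)₁ = (-0.7803, -2.1212).

(-0.7803, -2.1212)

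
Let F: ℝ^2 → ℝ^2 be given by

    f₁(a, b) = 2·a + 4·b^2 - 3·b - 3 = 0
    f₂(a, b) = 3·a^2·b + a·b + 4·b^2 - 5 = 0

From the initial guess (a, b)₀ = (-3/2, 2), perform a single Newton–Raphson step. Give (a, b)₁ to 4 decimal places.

(-0.7236, 1.5729)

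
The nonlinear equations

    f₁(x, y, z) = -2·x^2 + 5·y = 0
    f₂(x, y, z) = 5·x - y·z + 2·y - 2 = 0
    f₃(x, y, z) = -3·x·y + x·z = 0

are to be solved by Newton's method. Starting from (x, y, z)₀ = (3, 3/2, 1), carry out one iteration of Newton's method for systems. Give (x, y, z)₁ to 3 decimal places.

(3.369, 4.485, 13.887)

At (3, 3/2, 1): F = (-10.500, 14.500, -10.500).
Jacobian J = [[-4·x, 5, 0], [5, -z + 2, -y], [-3·y + z, -3·x, x]].
At the point, J = [[-12.000, 5.000, 0.000], [5.000, 1.000, -1.500], [-3.500, -9.000, 3.000]] (det J = 77.250).
Solving J·Δ = −F gives Δ = (0.369, 2.985, 12.887).
Then the next iterate is (x, y, z)₁ = (3.369, 4.485, 13.887).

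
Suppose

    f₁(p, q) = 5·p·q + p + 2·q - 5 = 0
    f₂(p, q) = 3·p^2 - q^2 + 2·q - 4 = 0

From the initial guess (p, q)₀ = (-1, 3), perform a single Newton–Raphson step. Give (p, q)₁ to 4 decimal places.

At (-1, 3): F = (-15.0000, -4.0000).
Jacobian J = [[5·q + 1, 5·p + 2], [6·p, -2·q + 2]].
At the point, J = [[16.0000, -3.0000], [-6.0000, -4.0000]] (det J = -82.0000).
Solving J·Δ = −F gives Δ = (0.5854, -1.8780).
Then the next iterate is (p, q)₁ = (-0.4146, 1.1220).

(-0.4146, 1.1220)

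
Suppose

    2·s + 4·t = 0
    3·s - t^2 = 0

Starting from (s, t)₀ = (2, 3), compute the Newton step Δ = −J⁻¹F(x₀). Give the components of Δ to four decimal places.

(-3.5000, -2.2500)

At (2, 3): F = (16.0000, -3.0000).
Jacobian J = [[2, 4], [3, -2·t]].
At the point, J = [[2.0000, 4.0000], [3.0000, -6.0000]] (det J = -24.0000).
Solving J·Δ = −F gives Δ = (-3.5000, -2.2500).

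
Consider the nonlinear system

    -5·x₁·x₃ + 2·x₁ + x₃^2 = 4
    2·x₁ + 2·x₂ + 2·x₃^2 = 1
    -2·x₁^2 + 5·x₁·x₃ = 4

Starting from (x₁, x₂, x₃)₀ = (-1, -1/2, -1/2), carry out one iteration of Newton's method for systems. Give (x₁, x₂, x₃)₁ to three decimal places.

(0.939, -0.807, -0.618)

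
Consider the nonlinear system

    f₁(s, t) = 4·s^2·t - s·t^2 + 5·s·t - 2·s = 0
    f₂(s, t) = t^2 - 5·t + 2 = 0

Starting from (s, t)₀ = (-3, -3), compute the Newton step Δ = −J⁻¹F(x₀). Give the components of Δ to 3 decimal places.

(0.498, 2.364)

At (-3, -3): F = (-30.000, 26.000).
Jacobian J = [[8·s·t - t^2 + 5·t - 2, 4·s^2 - 2·s·t + 5·s], [0, 2·t - 5]].
At the point, J = [[46.000, 3.000], [0.000, -11.000]] (det J = -506.000).
Solving J·Δ = −F gives Δ = (0.498, 2.364).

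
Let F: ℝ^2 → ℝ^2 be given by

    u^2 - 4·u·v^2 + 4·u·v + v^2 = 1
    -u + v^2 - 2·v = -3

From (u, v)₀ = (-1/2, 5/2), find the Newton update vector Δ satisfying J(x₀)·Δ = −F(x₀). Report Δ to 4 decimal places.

(-0.6500, -1.8000)

At (-1/2, 5/2): F = (13.0000, 4.7500).
Jacobian J = [[2·u - 4·v^2 + 4·v, -8·u·v + 4·u + 2·v], [-1, 2·v - 2]].
At the point, J = [[-16.0000, 13.0000], [-1.0000, 3.0000]] (det J = -35.0000).
Solving J·Δ = −F gives Δ = (-0.6500, -1.8000).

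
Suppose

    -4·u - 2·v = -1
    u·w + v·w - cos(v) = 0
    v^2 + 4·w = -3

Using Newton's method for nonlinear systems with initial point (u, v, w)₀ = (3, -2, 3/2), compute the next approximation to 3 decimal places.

At (3, -2, 3/2): F = (-7.000, 1.91615, 13.000).
Jacobian J = [[-4, -2, 0], [w, w + sin(v), u + v], [0, 2·v, 4]].
At the point, J = [[-4.000, -2.000, 0.000], [1.500, 0.59070, 1.000], [0.000, -4.000, 4.000]] (det J = -13.45124).
Solving J·Δ = −F gives Δ = (-4.104, 4.709, 1.459).
Then the next iterate is (u, v, w)₁ = (-1.104, 2.709, 2.959).

(-1.104, 2.709, 2.959)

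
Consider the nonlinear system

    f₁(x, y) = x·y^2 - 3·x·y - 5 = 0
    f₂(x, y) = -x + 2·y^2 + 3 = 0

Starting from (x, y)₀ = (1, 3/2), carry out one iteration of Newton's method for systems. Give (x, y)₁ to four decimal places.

At (1, 3/2): F = (-7.2500, 6.5000).
Jacobian J = [[y^2 - 3·y, 2·x·y - 3·x], [-1, 4·y]].
At the point, J = [[-2.2500, 0.0000], [-1.0000, 6.0000]] (det J = -13.5000).
Solving J·Δ = −F gives Δ = (-3.2222, -1.6204).
Then the next iterate is (x, y)₁ = (-2.2222, -0.1204).

(-2.2222, -0.1204)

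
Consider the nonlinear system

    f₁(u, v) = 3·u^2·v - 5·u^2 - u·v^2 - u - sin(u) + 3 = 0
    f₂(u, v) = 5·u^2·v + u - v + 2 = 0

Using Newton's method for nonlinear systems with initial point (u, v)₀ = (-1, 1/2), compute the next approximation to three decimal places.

(-0.847, -0.097)

At (-1, 1/2): F = (1.59147, 3.000).
Jacobian J = [[6·u·v - 10·u - v^2 - cos(u) - 1, 3·u^2 - 2·u·v], [10·u·v + 1, 5·u^2 - 1]].
At the point, J = [[5.20970, 4.000], [-4.000, 4.000]] (det J = 36.83879).
Solving J·Δ = −F gives Δ = (0.153, -0.597).
Then the next iterate is (u, v)₁ = (-0.847, -0.097).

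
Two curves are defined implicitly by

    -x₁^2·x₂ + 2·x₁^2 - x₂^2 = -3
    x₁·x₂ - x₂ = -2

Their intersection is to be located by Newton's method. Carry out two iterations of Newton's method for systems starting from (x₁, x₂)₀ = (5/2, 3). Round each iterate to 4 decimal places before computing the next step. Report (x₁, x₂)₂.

At (5/2, 3): F = (-12.2500, 6.5000).
Jacobian J = [[-2·x₁·x₂ + 4·x₁, -x₁^2 - 2·x₂], [x₂, x₁ - 1]].
At the point, J = [[-5.0000, -12.2500], [3.0000, 1.5000]] (det J = 29.2500).
Solving J·Δ = −F gives Δ = (-2.0940, -0.1453).
Then the next iterate is (x₁, x₂)₁ = (0.4060, 2.8547).
Round to (0.4060, 2.8547) and repeat: F = (-5.290197, 0.304308), J = [[-0.694016, -5.874236], [2.8547, -0.5940]].
Δ = (-0.2869, -0.8667), so (x₁, x₂)₂ = (0.1191, 1.9880).

(0.1191, 1.9880)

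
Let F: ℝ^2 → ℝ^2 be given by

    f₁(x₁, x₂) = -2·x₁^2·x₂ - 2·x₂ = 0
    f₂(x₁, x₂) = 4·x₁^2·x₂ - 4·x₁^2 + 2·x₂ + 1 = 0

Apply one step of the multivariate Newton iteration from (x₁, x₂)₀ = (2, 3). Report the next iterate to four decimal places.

At (2, 3): F = (-30.0000, 39.0000).
Jacobian J = [[-4·x₁·x₂, -2·x₁^2 - 2], [8·x₁·x₂ - 8·x₁, 4·x₁^2 + 2]].
At the point, J = [[-24.0000, -10.0000], [32.0000, 18.0000]] (det J = -112.0000).
Solving J·Δ = −F gives Δ = (-1.3393, 0.2143).
Then the next iterate is (x₁, x₂)₁ = (0.6607, 3.2143).

(0.6607, 3.2143)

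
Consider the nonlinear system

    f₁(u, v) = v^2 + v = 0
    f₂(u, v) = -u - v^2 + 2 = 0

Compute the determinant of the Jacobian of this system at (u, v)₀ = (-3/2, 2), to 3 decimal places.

J = [[0, 2·v + 1], [-1, -2·v]].
At the point, J = [[0.000, 5.000], [-1.000, -4.000]].
det J = 5.000.

5.000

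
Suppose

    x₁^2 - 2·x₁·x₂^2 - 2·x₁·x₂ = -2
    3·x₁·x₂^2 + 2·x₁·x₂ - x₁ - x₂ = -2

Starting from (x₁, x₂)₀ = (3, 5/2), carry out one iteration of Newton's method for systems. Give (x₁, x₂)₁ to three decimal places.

At (3, 5/2): F = (-41.500, 67.750).
Jacobian J = [[2·x₁ - 2·x₂^2 - 2·x₂, -4·x₁·x₂ - 2·x₁], [3·x₂^2 + 2·x₂ - 1, 6·x₁·x₂ + 2·x₁ - 1]].
At the point, J = [[-11.500, -36.000], [22.750, 50.000]] (det J = 244.000).
Solving J·Δ = −F gives Δ = (-1.492, -0.676).
Then the next iterate is (x₁, x₂)₁ = (1.508, 1.824).

(1.508, 1.824)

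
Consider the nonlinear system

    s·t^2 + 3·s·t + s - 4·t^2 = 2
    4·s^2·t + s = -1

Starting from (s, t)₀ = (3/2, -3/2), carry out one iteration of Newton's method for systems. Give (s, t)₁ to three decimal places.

(1.416, -0.436)

At (3/2, -3/2): F = (-12.875, -11.000).
Jacobian J = [[t^2 + 3·t + 1, 2·s·t + 3·s - 8·t], [8·s·t + 1, 4·s^2]].
At the point, J = [[-1.250, 12.000], [-17.000, 9.000]] (det J = 192.750).
Solving J·Δ = −F gives Δ = (-0.084, 1.064).
Then the next iterate is (s, t)₁ = (1.416, -0.436).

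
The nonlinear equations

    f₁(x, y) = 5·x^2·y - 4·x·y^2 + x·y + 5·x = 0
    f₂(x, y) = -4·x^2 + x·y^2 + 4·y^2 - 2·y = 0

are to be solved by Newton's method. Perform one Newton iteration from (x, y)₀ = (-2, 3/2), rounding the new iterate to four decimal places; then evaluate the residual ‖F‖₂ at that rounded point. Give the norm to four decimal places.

At (-2, 3/2): F = (35.0000, -14.5000).
Jacobian J = [[10·x·y - 4·y^2 + y + 5, 5·x^2 - 8·x·y + x], [-8·x + y^2, 2·x·y + 8·y - 2]].
At the point, J = [[-32.5000, 42.0000], [18.2500, 4.0000]] (det J = -896.5000).
Solving J·Δ = −F gives Δ = (0.8355, -0.1868).
Then the next iterate is (x, y)₁ = (-1.1645, 1.3132).
Re-evaluating at (-1.1645, 1.3132): F = (9.584864, -3.160838), so ‖F‖₂ = 10.0926.

10.0926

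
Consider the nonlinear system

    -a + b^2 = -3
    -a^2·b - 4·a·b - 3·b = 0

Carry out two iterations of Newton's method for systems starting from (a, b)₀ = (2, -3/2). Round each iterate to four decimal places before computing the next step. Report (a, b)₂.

(2.7938, 0.2035)

At (2, -3/2): F = (3.2500, 22.5000).
Jacobian J = [[-1, 2·b], [-2·a·b - 4·b, -a^2 - 4·a - 3]].
At the point, J = [[-1.0000, -3.0000], [12.0000, -15.0000]] (det J = 51.0000).
Solving J·Δ = −F gives Δ = (-0.3676, 1.2059).
Then the next iterate is (a, b)₁ = (1.6324, -0.2941).
Round to (1.6324, -0.2941) and repeat: F = (1.454095, 3.586352), J = [[-1.0000, -0.5882], [2.136578, -12.194330]].
Δ = (1.1614, 0.4976), so (a, b)₂ = (2.7938, 0.2035).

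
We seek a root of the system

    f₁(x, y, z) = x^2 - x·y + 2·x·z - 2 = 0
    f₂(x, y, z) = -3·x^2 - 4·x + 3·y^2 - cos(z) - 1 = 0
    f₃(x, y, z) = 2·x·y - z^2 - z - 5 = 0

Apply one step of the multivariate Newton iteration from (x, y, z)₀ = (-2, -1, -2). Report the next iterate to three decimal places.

(-1.606, -0.942, -0.660)

At (-2, -1, -2): F = (8.000, -1.58385, -3.000).
Jacobian J = [[2·x - y + 2·z, -x, 2·x], [-6·x - 4, 6·y, sin(z)], [2·y, 2·x, -2·z - 1]].
At the point, J = [[-7.000, 2.000, -4.000], [8.000, -6.000, -0.90930], [-2.000, -4.000, 3.000]] (det J = 283.09752).
Solving J·Δ = −F gives Δ = (0.394, 0.058, 1.340).
Then the next iterate is (x, y, z)₁ = (-1.606, -0.942, -0.660).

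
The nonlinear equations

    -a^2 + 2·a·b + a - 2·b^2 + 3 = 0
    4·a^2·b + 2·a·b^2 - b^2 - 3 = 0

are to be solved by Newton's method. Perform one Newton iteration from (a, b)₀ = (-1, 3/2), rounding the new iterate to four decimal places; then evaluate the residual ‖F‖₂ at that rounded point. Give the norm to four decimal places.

At (-1, 3/2): F = (-6.5000, -3.7500).
Jacobian J = [[-2·a + 2·b + 1, 2·a - 4·b], [8·a·b + 2·b^2, 4·a^2 + 4·a·b - 2·b]].
At the point, J = [[6.0000, -8.0000], [-7.5000, -5.0000]] (det J = -90.0000).
Solving J·Δ = −F gives Δ = (0.0278, -0.7917).
Then the next iterate is (a, b)₁ = (-0.9722, 0.7083).
Re-evaluating at (-0.9722, 0.7083): F = (-1.297969, -1.799309), so ‖F‖₂ = 2.2186.

2.2186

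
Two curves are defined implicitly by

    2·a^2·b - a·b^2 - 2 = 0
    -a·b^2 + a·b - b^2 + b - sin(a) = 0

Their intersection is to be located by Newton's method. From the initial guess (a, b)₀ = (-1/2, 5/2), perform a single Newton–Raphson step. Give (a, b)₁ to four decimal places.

(-0.4845, 1.7664)

At (-1/2, 5/2): F = (2.3750, -1.395574).
Jacobian J = [[4·a·b - b^2, 2·a^2 - 2·a·b], [-b^2 + b - cos(a), -2·a·b + a - 2·b + 1]].
At the point, J = [[-11.2500, 3.0000], [-4.627583, -2.0000]] (det J = 36.382748).
Solving J·Δ = −F gives Δ = (0.0155, -0.7336).
Then the next iterate is (a, b)₁ = (-0.4845, 1.7664).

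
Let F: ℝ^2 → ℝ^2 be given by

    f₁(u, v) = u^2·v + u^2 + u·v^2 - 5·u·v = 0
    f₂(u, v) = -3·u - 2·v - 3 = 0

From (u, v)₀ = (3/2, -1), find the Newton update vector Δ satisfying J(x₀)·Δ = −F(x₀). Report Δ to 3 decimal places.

At (3/2, -1): F = (9.000, -5.500).
Jacobian J = [[2·u·v + 2·u + v^2 - 5·v, u^2 + 2·u·v - 5·u], [-3, -2]].
At the point, J = [[6.000, -8.250], [-3.000, -2.000]] (det J = -36.750).
Solving J·Δ = −F gives Δ = (-1.724, -0.163).

(-1.724, -0.163)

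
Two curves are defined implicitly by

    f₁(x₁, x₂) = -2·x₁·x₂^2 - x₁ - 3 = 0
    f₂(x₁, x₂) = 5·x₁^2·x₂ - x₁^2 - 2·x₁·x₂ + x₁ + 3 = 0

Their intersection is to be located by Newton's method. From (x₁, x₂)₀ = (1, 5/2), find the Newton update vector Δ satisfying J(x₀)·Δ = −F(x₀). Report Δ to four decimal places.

(-0.3712, -1.1488)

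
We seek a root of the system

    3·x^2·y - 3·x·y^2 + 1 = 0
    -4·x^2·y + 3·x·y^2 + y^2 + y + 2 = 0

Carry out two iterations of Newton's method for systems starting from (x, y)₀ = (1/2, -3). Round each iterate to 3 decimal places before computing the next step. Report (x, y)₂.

(3.585, 3.755)

At (1/2, -3): F = (-14.750, 24.500).
Jacobian J = [[6·x·y - 3·y^2, 3·x^2 - 6·x·y], [-8·x·y + 3·y^2, -4·x^2 + 6·x·y + 2·y + 1]].
At the point, J = [[-36.000, 9.750], [39.000, -15.000]] (det J = 159.750).
Solving J·Δ = −F gives Δ = (0.110, 1.920).
Then the next iterate is (x, y)₁ = (0.610, -1.080).
Round to (0.610, -1.080) and repeat: F = (-2.34012, 5.82838), J = [[-7.452, 5.06910], [8.76960, -6.60120]].
Δ = (2.975, 4.835), so (x, y)₂ = (3.585, 3.755).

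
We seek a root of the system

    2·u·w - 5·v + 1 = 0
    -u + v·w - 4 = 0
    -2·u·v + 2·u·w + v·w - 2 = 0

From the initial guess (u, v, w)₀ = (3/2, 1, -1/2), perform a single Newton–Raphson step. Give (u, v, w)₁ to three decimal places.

(-80.000, -42.000, -97.500)

At (3/2, 1, -1/2): F = (-5.500, -6.000, -7.000).
Jacobian J = [[2·w, -5, 2·u], [-1, w, v], [-2·v + 2·w, -2·u + w, 2·u + v]].
At the point, J = [[-1.000, -5.000, 3.000], [-1.000, -0.500, 1.000], [-3.000, -3.500, 4.000]] (det J = -0.500).
Solving J·Δ = −F gives Δ = (-81.500, -43.000, -97.000).
Then the next iterate is (u, v, w)₁ = (-80.000, -42.000, -97.500).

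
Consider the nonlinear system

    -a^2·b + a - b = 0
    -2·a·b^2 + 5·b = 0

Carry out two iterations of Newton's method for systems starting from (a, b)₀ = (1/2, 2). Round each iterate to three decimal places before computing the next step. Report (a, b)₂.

At (1/2, 2): F = (-2.000, 6.000).
Jacobian J = [[-2·a·b + 1, -a^2 - 1], [-2·b^2, -4·a·b + 5]].
At the point, J = [[-1.000, -1.250], [-8.000, 1.000]] (det J = -11.000).
Solving J·Δ = −F gives Δ = (0.500, -2.000).
Then the next iterate is (a, b)₁ = (1.000, 0.000).
Round to (1.000, 0.000) and repeat: F = (1.000, 0.000), J = [[1.000, -2.000], [0.000, 5.000]].
Δ = (-1.000, 0.000), so (a, b)₂ = (0.000, 0.000).

(0.000, 0.000)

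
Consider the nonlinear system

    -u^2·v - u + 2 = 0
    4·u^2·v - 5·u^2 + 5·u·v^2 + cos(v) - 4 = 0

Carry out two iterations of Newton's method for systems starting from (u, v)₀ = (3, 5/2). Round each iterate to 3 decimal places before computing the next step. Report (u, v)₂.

At (3, 5/2): F = (-23.500, 133.94886).
Jacobian J = [[-2·u·v - 1, -u^2], [8·u·v - 10·u + 5·v^2, 4·u^2 + 10·u·v - sin(v)]].
At the point, J = [[-16.000, -9.000], [61.250, 110.40153]] (det J = -1215.17445).
Solving J·Δ = −F gives Δ = (-1.143, -0.579).
Then the next iterate is (u, v)₁ = (1.857, 1.921).
Round to (1.857, 1.921) and repeat: F = (-6.48147, 39.17644), J = [[-8.13459, -3.44845], [28.41958, 48.52746]].
Δ = (-0.605, -0.453), so (u, v)₂ = (1.252, 1.468).

(1.252, 1.468)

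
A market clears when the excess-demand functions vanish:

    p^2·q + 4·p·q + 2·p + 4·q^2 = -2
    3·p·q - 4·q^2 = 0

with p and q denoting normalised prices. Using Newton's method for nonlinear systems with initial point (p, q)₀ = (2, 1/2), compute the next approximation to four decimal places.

(1.5000, -0.1250)

At (2, 1/2): F = (13.0000, 2.0000).
Jacobian J = [[2·p·q + 4·q + 2, p^2 + 4·p + 8·q], [3·q, 3·p - 8·q]].
At the point, J = [[6.0000, 16.0000], [1.5000, 2.0000]] (det J = -12.0000).
Solving J·Δ = −F gives Δ = (-0.5000, -0.6250).
Then the next iterate is (p, q)₁ = (1.5000, -0.1250).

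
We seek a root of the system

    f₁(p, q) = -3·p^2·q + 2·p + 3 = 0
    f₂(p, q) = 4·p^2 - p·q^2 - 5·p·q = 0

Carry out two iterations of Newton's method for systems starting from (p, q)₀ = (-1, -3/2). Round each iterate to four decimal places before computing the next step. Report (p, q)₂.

(1.0888, 1.5637)

At (-1, -3/2): F = (5.5000, -1.2500).
Jacobian J = [[-6·p·q + 2, -3·p^2], [8·p - q^2 - 5·q, -2·p·q - 5·p]].
At the point, J = [[-7.0000, -3.0000], [-2.7500, 2.0000]] (det J = -22.2500).
Solving J·Δ = −F gives Δ = (0.3258, 1.0730).
Then the next iterate is (p, q)₁ = (-0.6742, -0.4270).
Round to (-0.6742, -0.4270) and repeat: F = (2.233873, 0.501692), J = [[0.272700, -1.363637], [-3.440929, 2.795233]].
Δ = (1.7630, 1.9907), so (p, q)₂ = (1.0888, 1.5637).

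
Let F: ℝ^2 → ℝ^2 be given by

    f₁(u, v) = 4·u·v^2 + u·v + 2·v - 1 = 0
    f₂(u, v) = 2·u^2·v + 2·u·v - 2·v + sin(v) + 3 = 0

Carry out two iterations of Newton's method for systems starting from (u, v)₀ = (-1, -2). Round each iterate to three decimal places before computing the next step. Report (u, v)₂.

(-3.271, 0.069)

At (-1, -2): F = (-19.000, 6.09070).
Jacobian J = [[4·v^2 + v, 8·u·v + u + 2], [4·u·v + 2·v, 2·u^2 + 2·u + cos(v) - 2]].
At the point, J = [[14.000, 17.000], [4.000, -2.41615]] (det J = -101.82606).
Solving J·Δ = −F gives Δ = (-0.566, 1.584).
Then the next iterate is (u, v)₁ = (-1.566, -0.416).
Round to (-1.566, -0.416) and repeat: F = (-2.26457, 2.69045), J = [[0.27622, 5.64565], [1.77382, 0.68742]].
Δ = (-1.705, 0.485), so (u, v)₂ = (-3.271, 0.069).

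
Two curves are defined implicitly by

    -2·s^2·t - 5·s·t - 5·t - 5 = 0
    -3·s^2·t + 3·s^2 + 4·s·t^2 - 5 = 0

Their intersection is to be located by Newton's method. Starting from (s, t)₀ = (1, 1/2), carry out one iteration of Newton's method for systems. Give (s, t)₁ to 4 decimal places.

At (1, 1/2): F = (-11.0000, -2.5000).
Jacobian J = [[-4·s·t - 5·t, -2·s^2 - 5·s - 5], [-6·s·t + 6·s + 4·t^2, -3·s^2 + 8·s·t]].
At the point, J = [[-4.5000, -12.0000], [4.0000, 1.0000]] (det J = 43.5000).
Solving J·Δ = −F gives Δ = (0.9425, -1.2701).
Then the next iterate is (s, t)₁ = (1.9425, -0.7701).

(1.9425, -0.7701)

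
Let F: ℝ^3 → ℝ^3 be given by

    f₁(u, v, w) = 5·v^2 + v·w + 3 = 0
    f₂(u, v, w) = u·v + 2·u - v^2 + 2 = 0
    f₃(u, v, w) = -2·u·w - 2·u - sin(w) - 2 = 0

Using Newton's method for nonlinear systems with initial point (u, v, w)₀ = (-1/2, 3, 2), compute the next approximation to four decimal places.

At (-1/2, 3, 2): F = (54.0000, -9.5000, 0.090703).
Jacobian J = [[0, 10·v + w, v], [v + 2, u - 2·v, 0], [-2·w - 2, 0, -2·u - cos(w)]].
At the point, J = [[0.0000, 32.0000, 3.0000], [5.0000, -6.5000, 0.0000], [-6.0000, 0.0000, 1.416147]] (det J = -343.583494).
Solving J·Δ = −F gives Δ = (-0.1886, -1.6066, -0.8630).
Then the next iterate is (u, v, w)₁ = (-0.6886, 1.3934, 1.1370).

(-0.6886, 1.3934, 1.1370)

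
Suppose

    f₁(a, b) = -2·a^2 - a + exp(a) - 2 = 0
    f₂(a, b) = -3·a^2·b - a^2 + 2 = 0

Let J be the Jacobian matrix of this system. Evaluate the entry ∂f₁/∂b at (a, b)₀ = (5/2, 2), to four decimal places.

0.0000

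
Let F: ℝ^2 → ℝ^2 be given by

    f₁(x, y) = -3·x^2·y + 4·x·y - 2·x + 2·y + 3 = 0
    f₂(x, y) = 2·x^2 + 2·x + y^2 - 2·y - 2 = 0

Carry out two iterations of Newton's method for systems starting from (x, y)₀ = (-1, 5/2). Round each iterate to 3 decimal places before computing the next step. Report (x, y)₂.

(-0.595, 2.875)

At (-1, 5/2): F = (-7.500, -0.750).
Jacobian J = [[-6·x·y + 4·y - 2, -3·x^2 + 4·x + 2], [4·x + 2, 2·y - 2]].
At the point, J = [[23.000, -5.000], [-2.000, 3.000]] (det J = 59.000).
Solving J·Δ = −F gives Δ = (0.445, 0.547).
Then the next iterate is (x, y)₁ = (-0.555, 3.047).
Round to (-0.555, 3.047) and repeat: F = (0.62400, 0.69626), J = [[20.33451, -1.14408], [-0.220, 4.094]].
Δ = (-0.040, -0.172), so (x, y)₂ = (-0.595, 2.875).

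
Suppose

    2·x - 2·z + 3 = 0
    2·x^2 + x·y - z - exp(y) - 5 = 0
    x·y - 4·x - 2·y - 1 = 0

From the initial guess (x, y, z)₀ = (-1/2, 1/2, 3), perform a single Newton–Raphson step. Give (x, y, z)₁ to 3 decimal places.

(13.636, -19.390, 15.136)

At (-1/2, 1/2, 3): F = (-4.000, -9.39872, -0.250).
Jacobian J = [[2, 0, -2], [4·x + y, x - exp(y), -1], [y - 4, x - 2, 0]].
At the point, J = [[2.000, 0.000, -2.000], [-1.500, -2.14872, -1.000], [-3.500, -2.500, 0.000]] (det J = 2.54105).
Solving J·Δ = −F gives Δ = (14.136, -19.890, 12.136).
Then the next iterate is (x, y, z)₁ = (13.636, -19.390, 15.136).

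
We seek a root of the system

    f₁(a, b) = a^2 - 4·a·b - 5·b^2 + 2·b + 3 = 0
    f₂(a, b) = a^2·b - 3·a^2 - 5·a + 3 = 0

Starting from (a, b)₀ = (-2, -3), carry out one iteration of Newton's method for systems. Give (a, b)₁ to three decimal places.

At (-2, -3): F = (-68.000, -11.000).
Jacobian J = [[2·a - 4·b, -4·a - 10·b + 2], [2·a·b - 6·a - 5, a^2]].
At the point, J = [[8.000, 40.000], [19.000, 4.000]] (det J = -728.000).
Solving J·Δ = −F gives Δ = (0.231, 1.654).
Then the next iterate is (a, b)₁ = (-1.769, -1.346).

(-1.769, -1.346)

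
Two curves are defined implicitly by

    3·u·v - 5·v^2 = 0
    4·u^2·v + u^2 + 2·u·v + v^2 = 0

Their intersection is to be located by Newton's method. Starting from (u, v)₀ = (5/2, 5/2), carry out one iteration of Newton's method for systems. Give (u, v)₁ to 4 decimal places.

At (5/2, 5/2): F = (-12.5000, 87.5000).
Jacobian J = [[3·v, 3·u - 10·v], [8·u·v + 2·u + 2·v, 4·u^2 + 2·u + 2·v]].
At the point, J = [[7.5000, -17.5000], [60.0000, 35.0000]] (det J = 1312.5000).
Solving J·Δ = −F gives Δ = (-0.8333, -1.0714).
Then the next iterate is (u, v)₁ = (1.6667, 1.4286).

(1.6667, 1.4286)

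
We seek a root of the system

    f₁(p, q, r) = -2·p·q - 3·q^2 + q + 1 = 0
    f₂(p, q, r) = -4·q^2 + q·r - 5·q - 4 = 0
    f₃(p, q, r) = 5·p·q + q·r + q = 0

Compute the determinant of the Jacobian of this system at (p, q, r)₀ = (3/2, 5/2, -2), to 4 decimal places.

-112.5000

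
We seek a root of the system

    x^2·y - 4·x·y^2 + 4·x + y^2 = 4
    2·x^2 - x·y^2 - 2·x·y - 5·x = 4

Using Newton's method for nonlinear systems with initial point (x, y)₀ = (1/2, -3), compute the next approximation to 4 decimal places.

(1.2192, 2.9077)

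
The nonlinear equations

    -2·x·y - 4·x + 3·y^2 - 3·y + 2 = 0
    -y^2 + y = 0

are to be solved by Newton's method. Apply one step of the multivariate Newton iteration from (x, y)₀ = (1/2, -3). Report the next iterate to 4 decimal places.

At (1/2, -3): F = (39.0000, -12.0000).
Jacobian J = [[-2·y - 4, -2·x + 6·y - 3], [0, -2·y + 1]].
At the point, J = [[2.0000, -22.0000], [0.0000, 7.0000]] (det J = 14.0000).
Solving J·Δ = −F gives Δ = (-0.6429, 1.7143).
Then the next iterate is (x, y)₁ = (-0.1429, -1.2857).

(-0.1429, -1.2857)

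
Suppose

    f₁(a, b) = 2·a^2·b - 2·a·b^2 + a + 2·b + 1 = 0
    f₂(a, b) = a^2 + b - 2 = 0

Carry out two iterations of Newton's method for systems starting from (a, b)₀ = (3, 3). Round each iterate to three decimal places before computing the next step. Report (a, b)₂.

(0.783, 1.933)

At (3, 3): F = (10.000, 10.000).
Jacobian J = [[4·a·b - 2·b^2 + 1, 2·a^2 - 4·a·b + 2], [2·a, 1]].
At the point, J = [[19.000, -16.000], [6.000, 1.000]] (det J = 115.000).
Solving J·Δ = −F gives Δ = (-1.478, -1.130).
Then the next iterate is (a, b)₁ = (1.522, 1.870).
Round to (1.522, 1.870) and repeat: F = (4.28109, 2.18648), J = [[5.39076, -4.75159], [3.044, 1.000]].
Δ = (-0.739, 0.063), so (a, b)₂ = (0.783, 1.933).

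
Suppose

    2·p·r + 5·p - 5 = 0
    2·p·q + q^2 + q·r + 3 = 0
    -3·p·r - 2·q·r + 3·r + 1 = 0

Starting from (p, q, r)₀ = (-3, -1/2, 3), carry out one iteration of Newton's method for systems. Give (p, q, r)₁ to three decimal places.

(0.061, 0.012, 2.279)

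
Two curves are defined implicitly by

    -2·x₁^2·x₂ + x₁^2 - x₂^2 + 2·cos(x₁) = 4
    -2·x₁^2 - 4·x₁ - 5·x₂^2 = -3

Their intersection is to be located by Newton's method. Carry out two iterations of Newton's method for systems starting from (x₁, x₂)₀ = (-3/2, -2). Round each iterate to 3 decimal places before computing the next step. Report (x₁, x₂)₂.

At (-3/2, -2): F = (3.39147, -15.500).
Jacobian J = [[-4·x₁·x₂ + 2·x₁ - 2·sin(x₁), -2·x₁^2 - 2·x₂], [-4·x₁ - 4, -10·x₂]].
At the point, J = [[-13.00501, -0.500], [2.000, 20.000]] (det J = -259.10020).
Solving J·Δ = −F gives Δ = (0.232, 0.752).
Then the next iterate is (x₁, x₂)₁ = (-1.268, -1.248).
Round to (-1.268, -1.248) and repeat: F = (0.65983, -2.93117), J = [[-6.95684, -0.71965], [1.072, 12.480]].
Δ = (0.071, 0.229), so (x₁, x₂)₂ = (-1.197, -1.019).

(-1.197, -1.019)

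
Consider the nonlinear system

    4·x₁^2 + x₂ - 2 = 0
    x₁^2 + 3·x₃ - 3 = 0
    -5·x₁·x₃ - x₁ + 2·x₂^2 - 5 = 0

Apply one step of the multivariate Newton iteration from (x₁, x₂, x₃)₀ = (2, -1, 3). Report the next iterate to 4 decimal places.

(1.1793, -0.8696, 0.7609)

At (2, -1, 3): F = (13.0000, 10.0000, -35.0000).
Jacobian J = [[8·x₁, 1, 0], [2·x₁, 0, 3], [-5·x₃ - 1, 4·x₂, -5·x₁]].
At the point, J = [[16.0000, 1.0000, 0.0000], [4.0000, 0.0000, 3.0000], [-16.0000, -4.0000, -10.0000]] (det J = 184.0000).
Solving J·Δ = −F gives Δ = (-0.8207, 0.1304, -2.2391).
Then the next iterate is (x₁, x₂, x₃)₁ = (1.1793, -0.8696, 0.7609).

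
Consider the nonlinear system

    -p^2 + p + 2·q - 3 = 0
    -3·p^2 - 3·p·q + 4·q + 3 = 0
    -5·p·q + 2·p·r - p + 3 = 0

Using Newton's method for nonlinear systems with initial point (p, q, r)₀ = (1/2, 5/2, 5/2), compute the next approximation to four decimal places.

(1.0417, 1.3750, 5.5417)

At (1/2, 5/2, 5/2): F = (2.2500, 8.5000, -1.2500).
Jacobian J = [[-2·p + 1, 2, 0], [-6·p - 3·q, -3·p + 4, 0], [-5·q + 2·r - 1, -5·p, 2·p]].
At the point, J = [[0.0000, 2.0000, 0.0000], [-10.5000, 2.5000, 0.0000], [-8.5000, -2.5000, 1.0000]] (det J = 21.0000).
Solving J·Δ = −F gives Δ = (0.5417, -1.1250, 3.0417).
Then the next iterate is (p, q, r)₁ = (1.0417, 1.3750, 5.5417).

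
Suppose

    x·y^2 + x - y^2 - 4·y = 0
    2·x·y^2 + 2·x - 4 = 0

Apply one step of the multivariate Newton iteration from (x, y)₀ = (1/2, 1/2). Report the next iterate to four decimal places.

(1.6200, 0.4500)

At (1/2, 1/2): F = (-1.6250, -2.7500).
Jacobian J = [[y^2 + 1, 2·x·y - 2·y - 4], [2·y^2 + 2, 4·x·y]].
At the point, J = [[1.2500, -4.5000], [2.5000, 1.0000]] (det J = 12.5000).
Solving J·Δ = −F gives Δ = (1.1200, -0.0500).
Then the next iterate is (x, y)₁ = (1.6200, 0.4500).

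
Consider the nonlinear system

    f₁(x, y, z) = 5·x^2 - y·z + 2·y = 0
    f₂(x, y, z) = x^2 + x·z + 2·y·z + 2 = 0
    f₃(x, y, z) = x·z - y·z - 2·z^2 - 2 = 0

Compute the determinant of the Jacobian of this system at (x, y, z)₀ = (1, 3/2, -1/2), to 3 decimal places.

-46.000

J = [[10·x, -z + 2, -y], [2·x + z, 2·z, x + 2·y], [z, -z, x - y - 4·z]].
At the point, J = [[10.000, 2.500, -1.500], [1.500, -1.000, 4.000], [-0.500, 0.500, 1.500]].
det J = -46.000.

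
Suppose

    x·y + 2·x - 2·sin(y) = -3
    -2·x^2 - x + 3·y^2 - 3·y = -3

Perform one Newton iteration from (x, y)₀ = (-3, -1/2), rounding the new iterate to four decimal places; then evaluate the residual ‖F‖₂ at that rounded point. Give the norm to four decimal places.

1.8712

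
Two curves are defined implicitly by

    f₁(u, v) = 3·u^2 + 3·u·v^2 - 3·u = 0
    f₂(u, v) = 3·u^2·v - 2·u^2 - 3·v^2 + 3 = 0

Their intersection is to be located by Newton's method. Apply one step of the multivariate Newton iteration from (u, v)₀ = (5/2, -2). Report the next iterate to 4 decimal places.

(1.4144, -1.4935)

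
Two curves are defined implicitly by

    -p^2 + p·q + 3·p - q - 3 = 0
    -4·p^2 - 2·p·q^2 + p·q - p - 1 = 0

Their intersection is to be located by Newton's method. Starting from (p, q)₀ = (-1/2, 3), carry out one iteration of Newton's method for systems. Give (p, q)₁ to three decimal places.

(1.543, 6.366)

At (-1/2, 3): F = (-9.250, 6.000).
Jacobian J = [[-2·p + q + 3, p - 1], [-8·p - 2·q^2 + q - 1, -4·p·q + p]].
At the point, J = [[7.000, -1.500], [-12.000, 5.500]] (det J = 20.500).
Solving J·Δ = −F gives Δ = (2.043, 3.366).
Then the next iterate is (p, q)₁ = (1.543, 6.366).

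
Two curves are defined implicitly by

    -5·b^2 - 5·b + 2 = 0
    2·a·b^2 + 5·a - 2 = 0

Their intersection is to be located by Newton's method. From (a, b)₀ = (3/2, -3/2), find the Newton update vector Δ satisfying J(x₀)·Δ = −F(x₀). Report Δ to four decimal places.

(-1.1237, 0.1750)

At (3/2, -3/2): F = (-1.7500, 12.2500).
Jacobian J = [[0, -10·b - 5], [2·b^2 + 5, 4·a·b]].
At the point, J = [[0.0000, 10.0000], [9.5000, -9.0000]] (det J = -95.0000).
Solving J·Δ = −F gives Δ = (-1.1237, 0.1750).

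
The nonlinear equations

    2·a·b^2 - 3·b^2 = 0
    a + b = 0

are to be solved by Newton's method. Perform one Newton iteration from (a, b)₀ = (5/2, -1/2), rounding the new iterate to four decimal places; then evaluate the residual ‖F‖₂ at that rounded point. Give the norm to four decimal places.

0.7840

At (5/2, -1/2): F = (0.5000, 2.0000).
Jacobian J = [[2·b^2, 4·a·b - 6·b], [1, 1]].
At the point, J = [[0.5000, -2.0000], [1.0000, 1.0000]] (det J = 2.5000).
Solving J·Δ = −F gives Δ = (-1.8000, -0.2000).
Then the next iterate is (a, b)₁ = (0.7000, -0.7000).
Re-evaluating at (0.7000, -0.7000): F = (-0.7840, 0.0000), so ‖F‖₂ = 0.7840.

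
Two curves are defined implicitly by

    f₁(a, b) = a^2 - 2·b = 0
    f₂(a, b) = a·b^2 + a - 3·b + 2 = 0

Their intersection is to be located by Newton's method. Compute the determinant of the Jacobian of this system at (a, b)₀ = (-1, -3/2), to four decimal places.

6.5000

J = [[2·a, -2], [b^2 + 1, 2·a·b - 3]].
At the point, J = [[-2.0000, -2.0000], [3.2500, 0.0000]].
det J = 6.5000.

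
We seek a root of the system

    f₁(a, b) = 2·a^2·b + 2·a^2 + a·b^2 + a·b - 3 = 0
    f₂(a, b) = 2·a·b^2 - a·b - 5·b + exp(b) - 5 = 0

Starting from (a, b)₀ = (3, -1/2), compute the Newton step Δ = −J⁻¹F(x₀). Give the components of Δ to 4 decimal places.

(-0.9497, 0.0117)

At (3, -1/2): F = (5.2500, 1.106531).
Jacobian J = [[4·a·b + 4·a + b^2 + b, 2·a^2 + 2·a·b + a], [2·b^2 - b, 4·a·b - a + exp(b) - 5]].
At the point, J = [[5.7500, 18.0000], [1.0000, -13.393469]] (det J = -95.012449).
Solving J·Δ = −F gives Δ = (-0.9497, 0.0117).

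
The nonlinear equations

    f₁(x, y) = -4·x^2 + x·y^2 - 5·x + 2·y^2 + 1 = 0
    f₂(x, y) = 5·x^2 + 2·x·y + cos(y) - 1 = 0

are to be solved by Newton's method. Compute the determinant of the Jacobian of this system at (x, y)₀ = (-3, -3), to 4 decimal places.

51.9514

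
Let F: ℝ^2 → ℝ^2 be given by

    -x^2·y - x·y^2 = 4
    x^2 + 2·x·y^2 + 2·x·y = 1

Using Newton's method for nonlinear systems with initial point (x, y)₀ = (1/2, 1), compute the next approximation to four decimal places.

At (1/2, 1): F = (-4.7500, 1.2500).
Jacobian J = [[-2·x·y - y^2, -x^2 - 2·x·y], [2·x + 2·y^2 + 2·y, 4·x·y + 2·x]].
At the point, J = [[-2.0000, -1.2500], [5.0000, 3.0000]] (det J = 0.2500).
Solving J·Δ = −F gives Δ = (50.7500, -85.0000).
Then the next iterate is (x, y)₁ = (51.2500, -84.0000).

(51.2500, -84.0000)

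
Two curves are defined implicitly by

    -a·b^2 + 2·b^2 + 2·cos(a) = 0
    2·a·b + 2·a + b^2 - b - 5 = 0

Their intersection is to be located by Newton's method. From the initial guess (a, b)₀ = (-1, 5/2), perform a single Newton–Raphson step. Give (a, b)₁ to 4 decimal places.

(0.4317, 1.6139)

At (-1, 5/2): F = (19.830605, -8.2500).
Jacobian J = [[-b^2 - 2·sin(a), -2·a·b + 4·b], [2·b + 2, 2·a + 2·b - 1]].
At the point, J = [[-4.567058, 15.0000], [7.0000, 2.0000]] (det J = -114.134116).
Solving J·Δ = −F gives Δ = (1.4317, -0.8861).
Then the next iterate is (a, b)₁ = (0.4317, 1.6139).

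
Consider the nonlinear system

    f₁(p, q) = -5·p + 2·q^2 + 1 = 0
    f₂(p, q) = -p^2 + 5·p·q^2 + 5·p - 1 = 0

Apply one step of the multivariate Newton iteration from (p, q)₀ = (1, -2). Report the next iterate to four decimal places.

At (1, -2): F = (4.0000, 23.0000).
Jacobian J = [[-5, 4·q], [-2·p + 5·q^2 + 5, 10·p·q]].
At the point, J = [[-5.0000, -8.0000], [23.0000, -20.0000]] (det J = 284.0000).
Solving J·Δ = −F gives Δ = (-0.3662, 0.7289).
Then the next iterate is (p, q)₁ = (0.6338, -1.2711).

(0.6338, -1.2711)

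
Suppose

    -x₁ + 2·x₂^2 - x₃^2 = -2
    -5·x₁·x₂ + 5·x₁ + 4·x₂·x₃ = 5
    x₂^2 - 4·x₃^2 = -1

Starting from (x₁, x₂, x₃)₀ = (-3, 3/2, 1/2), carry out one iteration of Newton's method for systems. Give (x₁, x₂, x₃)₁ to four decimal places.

At (-3, 3/2, 1/2): F = (9.2500, 5.5000, 2.2500).
Jacobian J = [[-1, 4·x₂, -2·x₃], [-5·x₂ + 5, -5·x₁ + 4·x₃, 4·x₂], [0, 2·x₂, -8·x₃]].
At the point, J = [[-1.0000, 6.0000, -1.0000], [-2.5000, 17.0000, 6.0000], [0.0000, 3.0000, -4.0000]] (det J = 33.5000).
Solving J·Δ = −F gives Δ = (16.7388, 1.5336, 1.7127).
Then the next iterate is (x₁, x₂, x₃)₁ = (13.7388, 3.0336, 2.2127).

(13.7388, 3.0336, 2.2127)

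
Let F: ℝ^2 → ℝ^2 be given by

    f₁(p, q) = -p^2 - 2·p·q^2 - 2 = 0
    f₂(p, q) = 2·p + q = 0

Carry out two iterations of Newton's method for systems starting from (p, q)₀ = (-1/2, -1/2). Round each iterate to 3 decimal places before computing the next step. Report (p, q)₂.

(0.493, -0.986)

At (-1/2, -1/2): F = (-2.000, -1.500).
Jacobian J = [[-2·p - 2·q^2, -4·p·q], [2, 1]].
At the point, J = [[0.500, -1.000], [2.000, 1.000]] (det J = 2.500).
Solving J·Δ = −F gives Δ = (1.400, -1.300).
Then the next iterate is (p, q)₁ = (0.900, -1.800).
Round to (0.900, -1.800) and repeat: F = (-8.642, 0.000), J = [[-8.280, 6.480], [2.000, 1.000]].
Δ = (-0.407, 0.814), so (p, q)₂ = (0.493, -0.986).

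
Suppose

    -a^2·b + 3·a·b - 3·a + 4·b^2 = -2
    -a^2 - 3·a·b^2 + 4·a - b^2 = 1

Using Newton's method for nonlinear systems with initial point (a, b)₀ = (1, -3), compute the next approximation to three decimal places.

At (1, -3): F = (29.000, -34.000).
Jacobian J = [[-2·a·b + 3·b - 3, -a^2 + 3·a + 8·b], [-2·a - 3·b^2 + 4, -6·a·b - 2·b]].
At the point, J = [[-6.000, -22.000], [-25.000, 24.000]] (det J = -694.000).
Solving J·Δ = −F gives Δ = (-0.075, 1.339).
Then the next iterate is (a, b)₁ = (0.925, -1.661).

(0.925, -1.661)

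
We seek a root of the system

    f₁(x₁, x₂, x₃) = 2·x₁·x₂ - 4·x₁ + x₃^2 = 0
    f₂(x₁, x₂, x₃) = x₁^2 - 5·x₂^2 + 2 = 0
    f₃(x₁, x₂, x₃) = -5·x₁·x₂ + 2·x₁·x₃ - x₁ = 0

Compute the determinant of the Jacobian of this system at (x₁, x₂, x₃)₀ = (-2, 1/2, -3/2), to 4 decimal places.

J = [[2·x₂ - 4, 2·x₁, 2·x₃], [2·x₁, -10·x₂, 0], [-5·x₂ + 2·x₃ - 1, -5·x₁, 2·x₁]].
At the point, J = [[-3.0000, -4.0000, -3.0000], [-4.0000, -5.0000, 0.0000], [-6.5000, 10.0000, -4.0000]].
det J = 221.5000.

221.5000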